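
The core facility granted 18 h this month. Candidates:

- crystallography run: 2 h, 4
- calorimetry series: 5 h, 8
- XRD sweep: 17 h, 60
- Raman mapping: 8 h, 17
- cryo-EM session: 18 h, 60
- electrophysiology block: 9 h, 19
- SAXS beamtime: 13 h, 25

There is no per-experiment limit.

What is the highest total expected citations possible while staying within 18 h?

60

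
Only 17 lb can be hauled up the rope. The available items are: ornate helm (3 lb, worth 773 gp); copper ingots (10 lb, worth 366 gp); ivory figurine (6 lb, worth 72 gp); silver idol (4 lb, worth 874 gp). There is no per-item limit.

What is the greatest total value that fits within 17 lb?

4067

Filling by ratio: 5×ornate helm for 3865, with 2 lb left unused.
The 6 lb tied up in 2×ornate helm is better spent on 2×silver idol — total rises to 4067 (17 lb).
That's the maximum — no swap from here does better than 4067.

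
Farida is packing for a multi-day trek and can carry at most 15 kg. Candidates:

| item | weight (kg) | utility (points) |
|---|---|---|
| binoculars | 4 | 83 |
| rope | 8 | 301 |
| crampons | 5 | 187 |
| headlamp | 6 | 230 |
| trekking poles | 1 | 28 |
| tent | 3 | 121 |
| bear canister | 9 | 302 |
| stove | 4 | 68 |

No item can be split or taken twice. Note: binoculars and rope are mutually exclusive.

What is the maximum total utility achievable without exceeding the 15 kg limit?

566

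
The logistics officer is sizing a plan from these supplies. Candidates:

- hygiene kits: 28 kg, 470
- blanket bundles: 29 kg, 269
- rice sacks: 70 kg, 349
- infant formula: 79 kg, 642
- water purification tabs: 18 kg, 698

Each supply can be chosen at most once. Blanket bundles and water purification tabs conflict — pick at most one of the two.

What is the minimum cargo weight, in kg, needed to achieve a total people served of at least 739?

Look for the lowest-cargo combination reaching 739.
hygiene kits + water purification tabs reaches 1168 using 46 kg.
No combination under 46 kg hits 739.

46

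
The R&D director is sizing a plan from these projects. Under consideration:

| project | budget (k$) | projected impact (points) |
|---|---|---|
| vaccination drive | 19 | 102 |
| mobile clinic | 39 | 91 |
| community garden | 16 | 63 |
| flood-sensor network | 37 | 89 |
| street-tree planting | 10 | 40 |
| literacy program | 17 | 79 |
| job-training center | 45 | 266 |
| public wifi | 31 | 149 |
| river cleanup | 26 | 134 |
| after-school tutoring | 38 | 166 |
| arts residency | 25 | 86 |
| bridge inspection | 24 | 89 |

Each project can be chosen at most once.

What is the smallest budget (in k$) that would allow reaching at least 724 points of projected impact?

138

Look for the lowest-budget combination reaching 724.
vaccination drive + literacy program + job-training center + public wifi + river cleanup: 730 projected impact at 138 k$.
Below 138 k$ the best achievable stays under 724.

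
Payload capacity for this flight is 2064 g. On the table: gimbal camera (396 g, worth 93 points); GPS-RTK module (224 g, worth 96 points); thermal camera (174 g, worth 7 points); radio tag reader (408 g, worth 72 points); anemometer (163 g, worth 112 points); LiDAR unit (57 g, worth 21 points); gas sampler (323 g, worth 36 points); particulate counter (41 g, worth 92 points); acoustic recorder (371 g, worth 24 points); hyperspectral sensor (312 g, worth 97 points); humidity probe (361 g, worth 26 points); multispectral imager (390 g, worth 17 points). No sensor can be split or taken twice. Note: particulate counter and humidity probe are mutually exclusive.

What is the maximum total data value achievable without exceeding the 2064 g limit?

Ranking by ratio (data value/g): particulate counter 2.24, anemometer 0.69, GPS-RTK module 0.43.
Taking gimbal camera + GPS-RTK module + radio tag reader + anemometer + LiDAR unit + gas sampler + particulate counter + hyperspectral sensor: 1924 g used, 619 in data value.
An exhaustive check of the 4096 subsets confirms 619.

619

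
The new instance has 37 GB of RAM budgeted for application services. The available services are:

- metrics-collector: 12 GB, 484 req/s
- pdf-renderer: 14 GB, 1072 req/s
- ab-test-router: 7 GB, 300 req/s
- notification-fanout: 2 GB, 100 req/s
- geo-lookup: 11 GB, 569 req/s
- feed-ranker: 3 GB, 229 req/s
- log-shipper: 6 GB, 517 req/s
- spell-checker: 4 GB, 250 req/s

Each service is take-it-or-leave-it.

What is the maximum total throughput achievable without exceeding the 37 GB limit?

Taking the top-ratio services first gives pdf-renderer + ab-test-router + notification-fanout + feed-ranker + log-shipper + spell-checker for 2468 (36 GB).
Dropping ab-test-router and feed-ranker frees 10 GB; slotting in geo-lookup (11 GB) lifts the total to 2508 at 37 GB.

2508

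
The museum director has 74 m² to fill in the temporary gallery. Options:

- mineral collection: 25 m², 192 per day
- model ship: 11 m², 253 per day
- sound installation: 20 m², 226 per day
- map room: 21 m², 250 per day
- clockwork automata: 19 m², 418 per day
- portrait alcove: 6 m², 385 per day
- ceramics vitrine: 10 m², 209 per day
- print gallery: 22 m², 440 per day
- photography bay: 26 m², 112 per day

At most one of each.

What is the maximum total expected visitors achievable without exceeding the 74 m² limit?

Density check — portrait alcove 64.17, model ship 23.00, clockwork automata 22.00 are the best per m².
Best packing: model ship + clockwork automata + portrait alcove + ceramics vitrine + print gallery — 68 m², 1705 total.
An exhaustive check of the 512 subsets confirms 1705.

1705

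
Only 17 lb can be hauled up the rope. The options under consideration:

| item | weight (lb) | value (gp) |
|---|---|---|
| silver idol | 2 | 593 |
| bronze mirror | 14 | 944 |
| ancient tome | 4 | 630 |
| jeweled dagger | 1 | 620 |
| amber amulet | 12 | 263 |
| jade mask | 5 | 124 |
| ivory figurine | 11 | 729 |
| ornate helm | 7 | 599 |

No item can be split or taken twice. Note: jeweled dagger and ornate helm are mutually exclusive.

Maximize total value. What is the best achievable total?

Best packing: silver idol + bronze mirror + jeweled dagger — 17 lb, 2157 total.

2157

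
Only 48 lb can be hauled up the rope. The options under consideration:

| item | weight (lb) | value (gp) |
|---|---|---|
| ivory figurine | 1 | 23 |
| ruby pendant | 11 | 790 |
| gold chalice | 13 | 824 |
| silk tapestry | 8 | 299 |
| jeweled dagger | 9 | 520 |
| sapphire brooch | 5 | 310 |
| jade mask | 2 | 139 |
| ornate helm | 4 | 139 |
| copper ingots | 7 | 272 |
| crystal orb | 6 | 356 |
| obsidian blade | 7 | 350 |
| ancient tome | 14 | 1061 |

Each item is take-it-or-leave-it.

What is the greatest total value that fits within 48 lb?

3218

Ranking by ratio (value/lb): ancient tome 75.79, ruby pendant 71.82, jade mask 69.50, gold chalice 63.38.
Filling by ratio: ivory figurine + ruby pendant + gold chalice + sapphire brooch + jade mask + ancient tome for 3147, with 2 lb left unused.
Replace sapphire brooch and jade mask with jeweled dagger: the trade gains 71 net, giving 3218 at 48 lb.
That's the maximum — no swap from here does better than 3218.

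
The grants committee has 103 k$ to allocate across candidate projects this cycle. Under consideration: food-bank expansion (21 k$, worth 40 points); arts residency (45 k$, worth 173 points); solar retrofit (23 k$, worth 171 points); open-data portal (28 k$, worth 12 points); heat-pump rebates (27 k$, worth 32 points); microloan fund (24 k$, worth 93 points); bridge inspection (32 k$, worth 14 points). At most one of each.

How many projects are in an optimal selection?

3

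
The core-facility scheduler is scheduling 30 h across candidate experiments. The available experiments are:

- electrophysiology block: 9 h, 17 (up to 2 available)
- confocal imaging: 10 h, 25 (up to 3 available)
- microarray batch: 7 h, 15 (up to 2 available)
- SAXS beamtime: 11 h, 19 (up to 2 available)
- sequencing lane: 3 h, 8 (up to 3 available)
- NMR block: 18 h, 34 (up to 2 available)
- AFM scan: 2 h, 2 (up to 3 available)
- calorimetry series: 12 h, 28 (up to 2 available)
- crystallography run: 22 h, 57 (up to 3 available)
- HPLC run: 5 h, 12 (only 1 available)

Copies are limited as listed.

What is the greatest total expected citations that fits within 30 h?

77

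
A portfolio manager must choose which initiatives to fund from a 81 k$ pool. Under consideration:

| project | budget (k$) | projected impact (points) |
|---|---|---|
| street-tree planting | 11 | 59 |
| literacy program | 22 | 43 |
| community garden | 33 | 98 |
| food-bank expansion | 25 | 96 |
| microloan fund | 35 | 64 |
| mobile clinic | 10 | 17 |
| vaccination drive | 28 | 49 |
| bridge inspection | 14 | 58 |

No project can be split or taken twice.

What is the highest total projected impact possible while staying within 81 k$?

270

Taking the top-ratio projects first gives street-tree planting + literacy program + food-bank expansion + bridge inspection for 256 (72 k$).
Dropping literacy program and bridge inspection frees 36 k$; slotting in community garden + mobile clinic (43 k$) lifts the total to 270 at 79 k$.
Every other selection either busts 81 k$ or fails to beat 270.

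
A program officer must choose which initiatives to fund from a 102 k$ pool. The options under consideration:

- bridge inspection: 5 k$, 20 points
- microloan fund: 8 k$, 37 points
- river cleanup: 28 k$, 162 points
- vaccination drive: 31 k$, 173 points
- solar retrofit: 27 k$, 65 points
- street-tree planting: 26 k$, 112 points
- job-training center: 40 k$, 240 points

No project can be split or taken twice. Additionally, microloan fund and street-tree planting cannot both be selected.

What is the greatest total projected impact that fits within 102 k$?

Taking river cleanup + vaccination drive + job-training center: 99 k$ used, 575 in projected impact.
Runner-up bridge inspection + vaccination drive + street-tree planting + job-training center tops out at 545.

575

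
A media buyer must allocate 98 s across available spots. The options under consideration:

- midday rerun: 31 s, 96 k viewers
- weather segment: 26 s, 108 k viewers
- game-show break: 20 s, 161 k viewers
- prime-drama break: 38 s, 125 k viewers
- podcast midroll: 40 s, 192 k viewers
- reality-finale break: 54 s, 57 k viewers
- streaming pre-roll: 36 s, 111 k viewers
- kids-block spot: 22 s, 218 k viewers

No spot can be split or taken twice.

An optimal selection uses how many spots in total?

3

The maximum expected reach within 98 s is 571.
game-show break + podcast midroll + kids-block spot hits 571 at 82 s.
Every optimal selection uses 3 spots.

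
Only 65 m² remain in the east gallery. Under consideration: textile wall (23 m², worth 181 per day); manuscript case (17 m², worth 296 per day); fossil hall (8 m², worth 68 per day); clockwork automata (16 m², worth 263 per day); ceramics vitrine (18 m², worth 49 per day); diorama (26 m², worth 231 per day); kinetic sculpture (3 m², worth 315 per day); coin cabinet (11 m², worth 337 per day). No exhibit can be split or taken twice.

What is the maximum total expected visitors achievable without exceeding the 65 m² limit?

Taking manuscript case + fossil hall + clockwork automata + kinetic sculpture + coin cabinet: 55 m² used, 1279 in expected visitors.
The closest alternative, manuscript case + clockwork automata + ceramics vitrine + kinetic sculpture + coin cabinet, reaches only 1260.

1279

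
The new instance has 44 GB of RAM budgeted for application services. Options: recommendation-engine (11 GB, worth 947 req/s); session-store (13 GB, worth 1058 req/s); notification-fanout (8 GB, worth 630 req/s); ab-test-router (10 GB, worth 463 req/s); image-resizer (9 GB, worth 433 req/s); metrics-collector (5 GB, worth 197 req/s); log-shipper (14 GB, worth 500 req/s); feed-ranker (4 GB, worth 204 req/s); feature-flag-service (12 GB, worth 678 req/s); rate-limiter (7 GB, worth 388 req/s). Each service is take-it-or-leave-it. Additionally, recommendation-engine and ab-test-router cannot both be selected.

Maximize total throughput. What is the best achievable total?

3313

Ranking by ratio (throughput/GB): recommendation-engine 86.09, session-store 81.38, notification-fanout 78.75, feature-flag-service 56.50.
Best packing: recommendation-engine + session-store + notification-fanout + feature-flag-service — 44 GB, 3313 total.
That's the maximum — no feasible swap from here does better than 3313.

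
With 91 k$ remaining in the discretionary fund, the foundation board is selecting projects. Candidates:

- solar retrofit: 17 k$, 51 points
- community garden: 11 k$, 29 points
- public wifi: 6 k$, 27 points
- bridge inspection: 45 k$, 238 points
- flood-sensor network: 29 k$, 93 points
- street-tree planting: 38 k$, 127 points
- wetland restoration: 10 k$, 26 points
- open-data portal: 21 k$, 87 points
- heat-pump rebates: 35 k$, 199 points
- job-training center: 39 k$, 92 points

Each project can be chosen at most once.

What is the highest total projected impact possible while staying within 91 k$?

Filling by ratio: public wifi + bridge inspection + heat-pump rebates for 464, with 5 k$ left unused.
The 6 k$ tied up in public wifi is better spent on community garden — total rises to 466 (91 k$).
An exhaustive check of the 1024 subsets confirms 466.

466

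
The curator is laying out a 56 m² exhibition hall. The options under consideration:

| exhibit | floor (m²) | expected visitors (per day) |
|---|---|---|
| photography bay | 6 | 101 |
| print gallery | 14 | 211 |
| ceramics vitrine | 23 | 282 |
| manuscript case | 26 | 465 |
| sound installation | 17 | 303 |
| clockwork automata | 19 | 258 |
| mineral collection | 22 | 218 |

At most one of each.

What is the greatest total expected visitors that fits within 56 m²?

873

The ratio heuristic lands on photography bay + manuscript case + sound installation (869) but leaves 7 m² idle.
The 26 m² tied up in manuscript case is better spent on print gallery + clockwork automata — total rises to 873 (56 m²).
Every other selection either busts 56 m² or fails to beat 873.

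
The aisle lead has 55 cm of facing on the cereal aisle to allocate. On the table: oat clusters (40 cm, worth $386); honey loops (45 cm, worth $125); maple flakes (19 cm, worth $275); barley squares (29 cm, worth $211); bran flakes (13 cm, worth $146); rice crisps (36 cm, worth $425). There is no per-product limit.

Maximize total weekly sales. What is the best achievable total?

Ranking by ratio (weekly sales/cm): maple flakes 14.47, rice crisps 11.81, bran flakes 11.23, oat clusters 9.65.
The ratio heuristic lands on 2×maple flakes + bran flakes (696) but leaves 4 cm idle.
The 32 cm tied up in maple flakes and bran flakes is better spent on rice crisps — total rises to 700 (55 cm).
No other feasible combination exceeds 700.

700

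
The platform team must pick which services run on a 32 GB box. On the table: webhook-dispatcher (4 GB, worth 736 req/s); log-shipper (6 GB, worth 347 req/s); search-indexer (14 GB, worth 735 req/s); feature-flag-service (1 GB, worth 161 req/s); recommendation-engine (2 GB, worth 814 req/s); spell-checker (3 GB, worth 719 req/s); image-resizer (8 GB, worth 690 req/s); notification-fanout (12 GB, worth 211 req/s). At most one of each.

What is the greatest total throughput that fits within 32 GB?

Taking the top-ratio services first gives webhook-dispatcher + log-shipper + feature-flag-service + recommendation-engine + spell-checker + image-resizer for 3467 (24 GB).
Dropping log-shipper frees 6 GB; slotting in search-indexer (14 GB) lifts the total to 3855 at 32 GB.
An exhaustive check of the 256 subsets confirms 3855.

3855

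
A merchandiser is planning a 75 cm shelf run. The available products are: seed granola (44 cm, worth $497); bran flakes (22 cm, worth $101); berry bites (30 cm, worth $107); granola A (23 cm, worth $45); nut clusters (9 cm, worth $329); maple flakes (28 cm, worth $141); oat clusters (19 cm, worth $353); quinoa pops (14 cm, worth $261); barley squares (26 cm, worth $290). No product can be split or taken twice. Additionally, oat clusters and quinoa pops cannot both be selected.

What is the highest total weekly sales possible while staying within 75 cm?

1179

Best packing: seed granola + nut clusters + oat clusters — 72 cm, 1179 total.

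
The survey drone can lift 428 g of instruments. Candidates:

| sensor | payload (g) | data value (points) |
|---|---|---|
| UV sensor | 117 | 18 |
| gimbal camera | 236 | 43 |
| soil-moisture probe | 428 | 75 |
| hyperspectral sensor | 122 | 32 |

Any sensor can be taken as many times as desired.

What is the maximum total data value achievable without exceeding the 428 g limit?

Ranking by ratio (data value/g): hyperspectral sensor 0.26, gimbal camera 0.18, soil-moisture probe 0.18.
Best packing: 3×hyperspectral sensor — 366 g, 96 total.
Nothing else within 428 g beats 96.

96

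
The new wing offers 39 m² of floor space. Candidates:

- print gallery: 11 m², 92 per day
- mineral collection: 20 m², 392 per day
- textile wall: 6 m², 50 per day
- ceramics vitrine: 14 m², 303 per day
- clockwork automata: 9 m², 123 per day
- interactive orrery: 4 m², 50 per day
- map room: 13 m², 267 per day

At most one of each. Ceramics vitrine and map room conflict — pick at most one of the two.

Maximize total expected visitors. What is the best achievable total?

Taking mineral collection + ceramics vitrine + interactive orrery: 38 m² used, 745 in expected visitors.

745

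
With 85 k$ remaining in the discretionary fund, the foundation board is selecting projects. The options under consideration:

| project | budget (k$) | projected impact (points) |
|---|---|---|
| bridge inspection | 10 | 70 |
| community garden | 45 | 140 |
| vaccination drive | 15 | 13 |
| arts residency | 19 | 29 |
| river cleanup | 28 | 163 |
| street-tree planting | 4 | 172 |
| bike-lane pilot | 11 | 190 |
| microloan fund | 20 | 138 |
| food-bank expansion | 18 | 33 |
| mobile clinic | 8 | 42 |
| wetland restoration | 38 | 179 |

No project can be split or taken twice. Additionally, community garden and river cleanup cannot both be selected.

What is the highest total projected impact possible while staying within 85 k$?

775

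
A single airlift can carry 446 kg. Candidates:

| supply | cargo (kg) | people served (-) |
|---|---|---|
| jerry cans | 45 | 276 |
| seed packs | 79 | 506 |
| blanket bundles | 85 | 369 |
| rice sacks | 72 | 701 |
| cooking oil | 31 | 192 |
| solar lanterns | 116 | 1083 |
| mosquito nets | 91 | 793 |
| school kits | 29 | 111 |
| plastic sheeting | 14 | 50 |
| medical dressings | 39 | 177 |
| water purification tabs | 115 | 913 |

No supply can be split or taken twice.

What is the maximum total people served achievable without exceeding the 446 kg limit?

A density-first pass picks rice sacks + cooking oil + solar lanterns + mosquito nets + plastic sheeting + water purification tabs — 3732 at 439 kg.
The 45 kg tied up in cooking oil and plastic sheeting is better spent on jerry cans — total rises to 3766 (439 kg).
The closest alternative, rice sacks + cooking oil + solar lanterns + mosquito nets + plastic sheeting + water purification tabs, reaches only 3732.

3766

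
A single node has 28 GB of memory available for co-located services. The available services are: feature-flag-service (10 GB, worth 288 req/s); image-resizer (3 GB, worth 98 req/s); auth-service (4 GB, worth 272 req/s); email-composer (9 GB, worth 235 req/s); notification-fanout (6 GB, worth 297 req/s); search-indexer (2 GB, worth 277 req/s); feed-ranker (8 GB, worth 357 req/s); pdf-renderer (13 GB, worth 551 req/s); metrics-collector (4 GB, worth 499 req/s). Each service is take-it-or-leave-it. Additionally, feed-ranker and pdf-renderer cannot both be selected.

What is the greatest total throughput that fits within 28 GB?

1800

Density check — search-indexer 138.50, metrics-collector 124.75, auth-service 68.00, notification-fanout 49.50 are the best per GB.
Best packing: image-resizer + auth-service + notification-fanout + search-indexer + feed-ranker + metrics-collector — 27 GB, 1800 total.
The closest alternative, image-resizer + notification-fanout + search-indexer + pdf-renderer + metrics-collector, reaches only 1722.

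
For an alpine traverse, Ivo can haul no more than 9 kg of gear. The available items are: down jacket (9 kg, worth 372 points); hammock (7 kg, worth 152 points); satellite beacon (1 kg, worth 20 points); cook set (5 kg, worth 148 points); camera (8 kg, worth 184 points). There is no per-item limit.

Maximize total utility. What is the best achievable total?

372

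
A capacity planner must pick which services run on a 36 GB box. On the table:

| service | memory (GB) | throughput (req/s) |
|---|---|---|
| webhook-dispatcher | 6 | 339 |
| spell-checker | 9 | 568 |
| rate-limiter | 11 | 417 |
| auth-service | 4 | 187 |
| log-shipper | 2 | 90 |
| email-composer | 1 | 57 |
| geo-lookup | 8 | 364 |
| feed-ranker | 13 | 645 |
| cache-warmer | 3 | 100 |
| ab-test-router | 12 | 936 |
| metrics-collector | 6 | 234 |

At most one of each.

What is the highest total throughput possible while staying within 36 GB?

A density-first pass picks webhook-dispatcher + spell-checker + auth-service + log-shipper + email-composer + ab-test-router — 2177 at 34 GB.
The 6 GB tied up in auth-service and log-shipper is better spent on geo-lookup — total rises to 2264 (36 GB).

2264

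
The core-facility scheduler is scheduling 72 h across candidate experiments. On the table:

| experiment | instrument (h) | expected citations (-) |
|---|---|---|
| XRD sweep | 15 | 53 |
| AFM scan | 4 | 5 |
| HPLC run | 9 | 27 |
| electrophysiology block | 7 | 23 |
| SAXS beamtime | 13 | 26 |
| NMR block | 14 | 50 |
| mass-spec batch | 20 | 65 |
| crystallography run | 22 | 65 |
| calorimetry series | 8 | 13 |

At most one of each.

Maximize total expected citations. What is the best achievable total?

233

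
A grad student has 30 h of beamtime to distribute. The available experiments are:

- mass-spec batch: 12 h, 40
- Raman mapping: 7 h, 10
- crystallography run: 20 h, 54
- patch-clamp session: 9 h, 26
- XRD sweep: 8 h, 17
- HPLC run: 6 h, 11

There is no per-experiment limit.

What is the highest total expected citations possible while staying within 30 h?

Taking the top-ratio experiments first gives 2×mass-spec batch + HPLC run for 91 (30 h).
The 18 h tied up in mass-spec batch and HPLC run is better spent on 2×patch-clamp session — total rises to 92 (30 h).

92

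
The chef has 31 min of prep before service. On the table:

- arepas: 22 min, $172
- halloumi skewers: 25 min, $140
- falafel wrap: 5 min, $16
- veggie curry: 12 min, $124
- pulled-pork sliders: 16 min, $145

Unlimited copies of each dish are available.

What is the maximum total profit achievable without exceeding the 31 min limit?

A density-first pass picks falafel wrap + 2×veggie curry — 264 at 29 min.
Replace falafel wrap and veggie curry with pulled-pork sliders: the trade gains 5 net, giving 269 at 28 min.
Every other selection either busts 31 min or fails to beat 269.

269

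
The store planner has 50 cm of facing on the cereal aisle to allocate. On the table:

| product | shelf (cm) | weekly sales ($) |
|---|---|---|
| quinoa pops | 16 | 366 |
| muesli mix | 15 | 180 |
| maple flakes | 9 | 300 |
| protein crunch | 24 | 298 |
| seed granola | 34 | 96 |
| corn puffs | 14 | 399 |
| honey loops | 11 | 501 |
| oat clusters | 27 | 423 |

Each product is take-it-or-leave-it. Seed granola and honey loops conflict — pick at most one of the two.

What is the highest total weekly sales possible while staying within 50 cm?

1566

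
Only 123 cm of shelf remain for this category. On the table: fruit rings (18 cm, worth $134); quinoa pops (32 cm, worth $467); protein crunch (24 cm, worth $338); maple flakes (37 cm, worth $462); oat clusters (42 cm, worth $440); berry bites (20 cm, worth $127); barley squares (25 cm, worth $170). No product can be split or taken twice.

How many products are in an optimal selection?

4

Best achievable weekly sales is 1437.
quinoa pops + protein crunch + maple flakes + barley squares hits 1437 at 118 cm.
All optima have 4 products.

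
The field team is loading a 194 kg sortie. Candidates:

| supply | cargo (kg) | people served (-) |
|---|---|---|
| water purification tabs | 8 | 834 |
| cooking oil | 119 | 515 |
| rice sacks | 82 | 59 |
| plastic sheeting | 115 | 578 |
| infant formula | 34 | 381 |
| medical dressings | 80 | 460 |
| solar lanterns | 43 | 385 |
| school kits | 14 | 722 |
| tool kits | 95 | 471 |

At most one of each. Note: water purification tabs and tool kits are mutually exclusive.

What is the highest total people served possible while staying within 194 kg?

2782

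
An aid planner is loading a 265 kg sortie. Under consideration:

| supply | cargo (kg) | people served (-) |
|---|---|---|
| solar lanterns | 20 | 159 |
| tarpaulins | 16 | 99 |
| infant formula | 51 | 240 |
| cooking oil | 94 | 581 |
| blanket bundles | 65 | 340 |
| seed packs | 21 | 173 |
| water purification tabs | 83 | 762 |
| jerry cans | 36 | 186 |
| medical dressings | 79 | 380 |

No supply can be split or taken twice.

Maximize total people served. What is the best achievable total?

1861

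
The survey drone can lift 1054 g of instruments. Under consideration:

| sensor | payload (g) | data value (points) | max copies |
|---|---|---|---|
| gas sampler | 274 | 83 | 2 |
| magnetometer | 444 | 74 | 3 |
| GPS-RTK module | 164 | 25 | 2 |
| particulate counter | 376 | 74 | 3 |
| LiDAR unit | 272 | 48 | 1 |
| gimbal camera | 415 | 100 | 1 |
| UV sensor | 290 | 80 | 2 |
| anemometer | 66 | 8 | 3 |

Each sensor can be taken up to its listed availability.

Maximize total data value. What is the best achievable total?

274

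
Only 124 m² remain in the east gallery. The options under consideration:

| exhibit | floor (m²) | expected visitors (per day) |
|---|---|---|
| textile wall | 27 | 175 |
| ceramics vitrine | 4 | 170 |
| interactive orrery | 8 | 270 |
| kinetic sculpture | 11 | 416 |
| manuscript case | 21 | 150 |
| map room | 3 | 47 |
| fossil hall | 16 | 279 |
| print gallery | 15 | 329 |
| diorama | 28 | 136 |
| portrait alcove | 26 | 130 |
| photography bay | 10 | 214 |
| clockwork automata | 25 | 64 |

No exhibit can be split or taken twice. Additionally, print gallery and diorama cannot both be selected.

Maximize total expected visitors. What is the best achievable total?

Best packing: textile wall + ceramics vitrine + interactive orrery + kinetic sculpture + manuscript case + map room + fossil hall + print gallery + photography bay — 115 m², 2050 total.
Nothing else feasible within 124 m² beats 2050.

2050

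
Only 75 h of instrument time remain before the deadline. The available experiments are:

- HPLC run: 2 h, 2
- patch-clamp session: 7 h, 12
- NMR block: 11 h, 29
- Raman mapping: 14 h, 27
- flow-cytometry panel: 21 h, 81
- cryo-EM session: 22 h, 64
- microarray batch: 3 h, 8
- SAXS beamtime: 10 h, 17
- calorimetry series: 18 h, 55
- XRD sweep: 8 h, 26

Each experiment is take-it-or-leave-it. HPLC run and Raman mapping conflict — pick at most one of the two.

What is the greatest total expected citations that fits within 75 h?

237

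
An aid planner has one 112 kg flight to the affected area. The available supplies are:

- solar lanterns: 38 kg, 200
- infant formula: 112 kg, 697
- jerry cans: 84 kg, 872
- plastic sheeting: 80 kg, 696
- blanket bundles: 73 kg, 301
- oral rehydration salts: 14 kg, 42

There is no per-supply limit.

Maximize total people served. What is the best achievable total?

Jerry cans + 2×oral rehydration salts uses 112 of the 112 kg and totals 956.
Nothing else within 112 kg beats 956.

956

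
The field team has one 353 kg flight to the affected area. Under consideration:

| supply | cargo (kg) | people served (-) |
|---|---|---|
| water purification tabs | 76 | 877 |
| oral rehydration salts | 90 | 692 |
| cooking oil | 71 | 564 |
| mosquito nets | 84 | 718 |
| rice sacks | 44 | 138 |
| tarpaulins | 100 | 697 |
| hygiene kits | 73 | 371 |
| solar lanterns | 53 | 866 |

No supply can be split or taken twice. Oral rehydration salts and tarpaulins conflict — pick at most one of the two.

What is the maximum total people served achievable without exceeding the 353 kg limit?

By people served per kg: solar lanterns 16.34, water purification tabs 11.54, mosquito nets 8.55, cooking oil 7.94 lead.
Filling by ratio: water purification tabs + cooking oil + mosquito nets + rice sacks + solar lanterns for 3163, with 25 kg left unused.
Replace cooking oil with oral rehydration salts: the trade gains 128 net, giving 3291 at 347 kg.

3291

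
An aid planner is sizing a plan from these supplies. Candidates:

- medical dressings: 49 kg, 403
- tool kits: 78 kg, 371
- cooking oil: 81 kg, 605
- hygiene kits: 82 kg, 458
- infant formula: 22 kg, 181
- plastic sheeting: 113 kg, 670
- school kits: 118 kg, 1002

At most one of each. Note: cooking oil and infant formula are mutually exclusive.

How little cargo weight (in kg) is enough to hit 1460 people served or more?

189

Minimise kg subject to total people served ≥ 1460.
medical dressings + infant formula + school kits: 1586 people served at 189 kg.
Any bundle with less than 189 kg falls short of 1460.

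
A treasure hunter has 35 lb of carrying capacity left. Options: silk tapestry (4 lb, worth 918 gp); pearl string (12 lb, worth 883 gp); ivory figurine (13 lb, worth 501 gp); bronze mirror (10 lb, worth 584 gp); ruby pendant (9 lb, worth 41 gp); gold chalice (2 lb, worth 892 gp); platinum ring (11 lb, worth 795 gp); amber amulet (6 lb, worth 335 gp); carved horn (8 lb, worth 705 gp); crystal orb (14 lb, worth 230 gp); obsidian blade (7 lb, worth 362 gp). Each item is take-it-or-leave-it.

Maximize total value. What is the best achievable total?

Filling by ratio: silk tapestry + pearl string + gold chalice + amber amulet + carved horn for 3733, with 3 lb left unused.
Replace pearl string and amber amulet with bronze mirror + platinum ring: the trade gains 161 net, giving 3894 at 35 lb.
Next best is silk tapestry + pearl string + gold chalice + platinum ring + amber amulet at 3823 (35 lb) — short by 71.

3894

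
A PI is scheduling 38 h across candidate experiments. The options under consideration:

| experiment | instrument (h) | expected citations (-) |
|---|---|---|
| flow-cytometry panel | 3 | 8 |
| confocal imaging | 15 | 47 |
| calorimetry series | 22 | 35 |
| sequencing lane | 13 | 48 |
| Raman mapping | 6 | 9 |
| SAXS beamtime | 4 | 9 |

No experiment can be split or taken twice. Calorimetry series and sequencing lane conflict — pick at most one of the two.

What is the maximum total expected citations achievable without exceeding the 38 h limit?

Ranking by ratio (expected citations/h): sequencing lane 3.69, confocal imaging 3.13, flow-cytometry panel 2.67.
The ratio heuristic lands on flow-cytometry panel + confocal imaging + sequencing lane + SAXS beamtime (112) but leaves 3 h idle.
Dropping flow-cytometry panel frees 3 h; slotting in Raman mapping (6 h) lifts the total to 113 at 38 h.

113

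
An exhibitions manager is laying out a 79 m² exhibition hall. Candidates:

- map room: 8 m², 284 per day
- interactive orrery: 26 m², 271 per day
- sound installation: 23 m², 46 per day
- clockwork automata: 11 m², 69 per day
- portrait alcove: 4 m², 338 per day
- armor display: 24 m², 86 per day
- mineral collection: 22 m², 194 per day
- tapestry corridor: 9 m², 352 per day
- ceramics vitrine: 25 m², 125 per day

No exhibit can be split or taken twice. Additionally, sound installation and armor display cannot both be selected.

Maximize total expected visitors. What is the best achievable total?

1439

By expected visitors per m²: portrait alcove 84.50, tapestry corridor 39.11, map room 35.50 lead.
Taking map room + interactive orrery + portrait alcove + mineral collection + tapestry corridor: 69 m² used, 1439 in expected visitors.
An exhaustive check of the 512 subsets confirms 1439.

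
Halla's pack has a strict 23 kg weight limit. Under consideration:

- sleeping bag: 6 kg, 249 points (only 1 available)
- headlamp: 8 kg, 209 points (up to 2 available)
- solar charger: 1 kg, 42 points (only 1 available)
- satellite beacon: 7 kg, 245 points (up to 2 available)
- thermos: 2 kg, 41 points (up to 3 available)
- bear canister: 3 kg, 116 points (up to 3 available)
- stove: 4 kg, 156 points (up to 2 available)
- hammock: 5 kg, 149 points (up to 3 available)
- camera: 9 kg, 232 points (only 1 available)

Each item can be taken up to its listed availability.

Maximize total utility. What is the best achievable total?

909

Greedy by ratio would take sleeping bag + solar charger + thermos + 2×bear canister + 2×stove: 23 kg used, total 876.
Dropping solar charger and thermos frees 3 kg; slotting in bear canister (3 kg) lifts the total to 909 at 23 kg.
Nothing else within 23 kg beats 909.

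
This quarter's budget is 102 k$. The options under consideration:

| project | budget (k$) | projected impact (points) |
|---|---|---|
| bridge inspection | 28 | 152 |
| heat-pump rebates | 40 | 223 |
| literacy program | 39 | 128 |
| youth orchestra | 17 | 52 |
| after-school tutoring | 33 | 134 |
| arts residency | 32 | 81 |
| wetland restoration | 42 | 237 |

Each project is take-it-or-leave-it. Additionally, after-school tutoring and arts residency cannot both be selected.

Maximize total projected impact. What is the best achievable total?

Ranking by ratio (projected impact/k$): wetland restoration 5.64, heat-pump rebates 5.58, bridge inspection 5.43, after-school tutoring 4.06.
Heat-pump rebates + youth orchestra + wetland restoration uses 99 of the 102 k$ and totals 512.
An exhaustive check of the 128 subsets confirms 512.

512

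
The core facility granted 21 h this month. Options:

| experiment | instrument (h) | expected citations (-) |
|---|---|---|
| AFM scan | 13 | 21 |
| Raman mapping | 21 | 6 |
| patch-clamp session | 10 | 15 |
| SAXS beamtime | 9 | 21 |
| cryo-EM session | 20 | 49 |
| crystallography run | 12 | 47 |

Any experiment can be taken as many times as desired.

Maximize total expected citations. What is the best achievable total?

By expected citations per h: crystallography run 3.92, cryo-EM session 2.45, SAXS beamtime 2.33 lead.
Best packing: SAXS beamtime + crystallography run — 21 h, 68 total.
Nothing else within 21 h beats 68.

68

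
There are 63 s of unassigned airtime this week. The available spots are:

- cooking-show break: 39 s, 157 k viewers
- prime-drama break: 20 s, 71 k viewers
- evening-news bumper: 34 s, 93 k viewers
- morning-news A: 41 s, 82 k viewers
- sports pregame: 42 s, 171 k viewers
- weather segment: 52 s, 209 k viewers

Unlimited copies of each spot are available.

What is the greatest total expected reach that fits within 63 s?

Prime-drama break + sports pregame uses 62 of the 63 s and totals 242.
No other feasible combination exceeds 242.

242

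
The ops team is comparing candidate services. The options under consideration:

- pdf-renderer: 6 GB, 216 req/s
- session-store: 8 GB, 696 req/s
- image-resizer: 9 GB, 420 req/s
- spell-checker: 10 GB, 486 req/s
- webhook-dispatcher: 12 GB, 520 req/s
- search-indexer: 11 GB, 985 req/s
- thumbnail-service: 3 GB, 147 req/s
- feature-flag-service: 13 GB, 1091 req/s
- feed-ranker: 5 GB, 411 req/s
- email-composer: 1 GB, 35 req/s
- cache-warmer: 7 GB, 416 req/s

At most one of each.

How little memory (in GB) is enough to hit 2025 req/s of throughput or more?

24

Need the lightest bundle worth ≥ 2025.
search-indexer + feature-flag-service reaches 2076 using 24 GB.
No combination under 24 GB hits 2025.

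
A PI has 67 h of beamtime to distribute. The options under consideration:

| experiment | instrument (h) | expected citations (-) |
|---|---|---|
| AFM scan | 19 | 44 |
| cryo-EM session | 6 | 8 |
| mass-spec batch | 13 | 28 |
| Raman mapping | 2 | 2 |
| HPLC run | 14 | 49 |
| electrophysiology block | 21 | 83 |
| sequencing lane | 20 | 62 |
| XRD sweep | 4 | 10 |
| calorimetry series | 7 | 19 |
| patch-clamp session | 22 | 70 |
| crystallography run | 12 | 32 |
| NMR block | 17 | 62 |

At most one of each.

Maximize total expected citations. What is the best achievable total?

Ranking by ratio (expected citations/h): electrophysiology block 3.95, NMR block 3.65, HPLC run 3.50, patch-clamp session 3.18.
The ratio heuristic lands on Raman mapping + HPLC run + electrophysiology block + XRD sweep + calorimetry series + NMR block (225) but leaves 2 h idle.
Replace Raman mapping and HPLC run and XRD sweep with patch-clamp session: the trade gains 9 net, giving 234 at 67 h.
Next best is Raman mapping + electrophysiology block + sequencing lane + calorimetry series + NMR block at 228 (67 h) — short by 6.

234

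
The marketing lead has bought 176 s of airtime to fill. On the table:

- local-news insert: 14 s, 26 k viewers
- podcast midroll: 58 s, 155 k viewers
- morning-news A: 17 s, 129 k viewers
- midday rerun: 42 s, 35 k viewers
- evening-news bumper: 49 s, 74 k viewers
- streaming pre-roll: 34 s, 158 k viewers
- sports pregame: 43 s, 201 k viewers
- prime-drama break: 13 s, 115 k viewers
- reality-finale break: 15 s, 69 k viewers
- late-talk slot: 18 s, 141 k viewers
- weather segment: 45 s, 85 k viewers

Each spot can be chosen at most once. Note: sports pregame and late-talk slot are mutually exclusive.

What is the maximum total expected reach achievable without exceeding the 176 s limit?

793

Taking local-news insert + podcast midroll + morning-news A + streaming pre-roll + prime-drama break + reality-finale break + late-talk slot: 169 s used, 793 in expected reach.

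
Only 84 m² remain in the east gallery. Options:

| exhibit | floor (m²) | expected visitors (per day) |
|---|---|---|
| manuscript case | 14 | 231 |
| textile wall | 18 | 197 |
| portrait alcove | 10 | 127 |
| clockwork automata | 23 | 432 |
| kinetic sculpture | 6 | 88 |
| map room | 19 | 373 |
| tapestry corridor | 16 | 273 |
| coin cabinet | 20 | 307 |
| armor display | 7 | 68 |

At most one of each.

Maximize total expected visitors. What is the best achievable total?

The ratio heuristic lands on manuscript case + clockwork automata + kinetic sculpture + map room + tapestry corridor (1397) but leaves 6 m² idle.
Dropping manuscript case frees 14 m²; slotting in coin cabinet (20 m²) lifts the total to 1473 at 84 m².

1473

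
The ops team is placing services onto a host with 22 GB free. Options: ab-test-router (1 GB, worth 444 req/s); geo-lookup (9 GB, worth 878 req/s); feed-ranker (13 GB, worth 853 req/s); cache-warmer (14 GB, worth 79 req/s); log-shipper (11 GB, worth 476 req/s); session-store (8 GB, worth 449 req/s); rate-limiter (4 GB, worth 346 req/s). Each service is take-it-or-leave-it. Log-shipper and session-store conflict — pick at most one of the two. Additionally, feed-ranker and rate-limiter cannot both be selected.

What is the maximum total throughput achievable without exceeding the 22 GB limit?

2117

Taking ab-test-router + geo-lookup + session-store + rate-limiter: 22 GB used, 2117 in throughput.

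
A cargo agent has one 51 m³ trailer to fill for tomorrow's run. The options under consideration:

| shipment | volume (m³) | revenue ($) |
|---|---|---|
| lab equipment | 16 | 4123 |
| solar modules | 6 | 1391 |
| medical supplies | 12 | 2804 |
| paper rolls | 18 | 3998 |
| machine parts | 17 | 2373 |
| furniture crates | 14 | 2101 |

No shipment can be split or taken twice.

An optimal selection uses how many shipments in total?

3

Optimal total is 10925.
For example lab equipment + medical supplies + paper rolls achieves it, using 46 m³.
All optima have 3 shipments.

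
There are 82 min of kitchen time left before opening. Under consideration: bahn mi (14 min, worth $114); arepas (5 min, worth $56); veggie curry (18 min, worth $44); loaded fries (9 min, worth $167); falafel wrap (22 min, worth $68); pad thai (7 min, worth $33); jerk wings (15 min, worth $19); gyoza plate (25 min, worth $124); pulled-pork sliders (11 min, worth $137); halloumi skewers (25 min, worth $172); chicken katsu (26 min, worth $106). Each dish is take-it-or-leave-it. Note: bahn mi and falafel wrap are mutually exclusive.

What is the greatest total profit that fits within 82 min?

Ranking by ratio (profit/min): loaded fries 18.56, pulled-pork sliders 12.45, arepas 11.20, bahn mi 8.14.
The ratio heuristic lands on bahn mi + arepas + loaded fries + pad thai + pulled-pork sliders + halloumi skewers (679) but leaves 11 min idle.
Dropping pad thai frees 7 min; slotting in veggie curry (18 min) lifts the total to 690 at 82 min.

690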